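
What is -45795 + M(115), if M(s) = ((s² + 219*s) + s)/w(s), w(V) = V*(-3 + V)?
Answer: -5128705/112 ≈ -45792.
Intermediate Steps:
M(s) = (s² + 220*s)/(s*(-3 + s)) (M(s) = ((s² + 219*s) + s)/((s*(-3 + s))) = (s² + 220*s)*(1/(s*(-3 + s))) = (s² + 220*s)/(s*(-3 + s)))
-45795 + M(115) = -45795 + (220 + 115)/(-3 + 115) = -45795 + 335/112 = -5128705/112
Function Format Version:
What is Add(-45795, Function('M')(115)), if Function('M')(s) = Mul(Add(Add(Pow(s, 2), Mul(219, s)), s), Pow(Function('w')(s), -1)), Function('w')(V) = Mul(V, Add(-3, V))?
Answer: Rational(-5128705, 112) ≈ -45792.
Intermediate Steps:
Function('M')(s) = Mul(Pow(s, -1), Pow(Add(-3, s), -1), Add(Pow(s, 2), Mul(220, s))) (Function('M')(s) = Mul(Add(Add(Pow(s, 2), Mul(219, s)), s), Pow(Mul(s, Add(-3, s)), -1)) = Mul(Add(Pow(s, 2), Mul(220, s)), Mul(Pow(s, -1), Pow(Add(-3, s), -1))) = Mul(Pow(s, -1), Pow(Add(-3, s), -1), Add(Pow(s, 2), Mul(220, s))))
Add(-45795, Function('M')(115)) = Add(-45795, Mul(Pow(Add(-3, 115), -1), Add(220, 115))) = Add(-45795, Mul(Pow(112, -1), 335)) = Add(-45795, Mul(Rational(1, 112), 335)) = Add(-45795, Rational(335, 112)) = Rational(-5128705, 112)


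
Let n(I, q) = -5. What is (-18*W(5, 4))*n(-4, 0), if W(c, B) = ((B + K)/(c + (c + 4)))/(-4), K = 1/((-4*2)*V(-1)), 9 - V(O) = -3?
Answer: -5745/896 ≈ -6.4118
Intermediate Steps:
V(O) = 12 (V(O) = 9 - 1*(-3) = 9 + 3 = 12)
K = -1/96 (K = 1/(-4*2*12) = 1/(-8*12) = 1/(-96) = -1/96 ≈ -0.010417)
W(c, B) = -(-1/96 + B)/(4*(4 + 2*c)) (W(c, B) = ((B - 1/96)/(c + (c + 4)))/(-4) = ((-1/96 + B)/(c + (4 + c)))*(-¼) = ((-1/96 + B)/(4 + 2*c))*(-¼) = -(-1/96 + B)/(4*(4 + 2*c)))
(-18*W(5, 4))*n(-4, 0) = -3*(1 - 96*4)/(128*(2 + 5))*(-5) = -3*(1 - 384)/(128*7)*(-5) = -3*(-383)/(128*7)*(-5) = -18*(-383/5376)*(-5) = (1149/896)*(-5) = -5745/896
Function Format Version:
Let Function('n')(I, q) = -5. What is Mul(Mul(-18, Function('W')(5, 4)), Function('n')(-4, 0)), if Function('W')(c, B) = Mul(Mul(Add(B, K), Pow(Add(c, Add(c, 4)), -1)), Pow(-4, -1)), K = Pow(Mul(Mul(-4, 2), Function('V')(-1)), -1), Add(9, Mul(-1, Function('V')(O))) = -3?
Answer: Rational(-5745, 896) ≈ -6.4118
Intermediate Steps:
Function('V')(O) = 12 (Function('V')(O) = Add(9, Mul(-1, -3)) = Add(9, 3) = 12)
K = Rational(-1, 96) (K = Pow(Mul(Mul(-4, 2), 12), -1) = Pow(Mul(-8, 12), -1) = Pow(-96, -1) = Rational(-1, 96) ≈ -0.010417)
Function('W')(c, B) = Mul(Rational(-1, 4), Pow(Add(4, Mul(2, c)), -1), Add(Rational(-1, 96), B)) (Function('W')(c, B) = Mul(Mul(Add(B, Rational(-1, 96)), Pow(Add(c, Add(c, 4)), -1)), Pow(-4, -1)) = Mul(Mul(Add(Rational(-1, 96), B), Pow(Add(c, Add(4, c)), -1)), Rational(-1, 4)) = Mul(Mul(Add(Rational(-1, 96), B), Pow(Add(4, Mul(2, c)), -1)), Rational(-1, 4)) = Mul(Mul(Pow(Add(4, Mul(2, c)), -1), Add(Rational(-1, 96), B)), Rational(-1, 4)) = Mul(Rational(-1, 4), Pow(Add(4, Mul(2, c)), -1), Add(Rational(-1, 96), B)))
Mul(Mul(-18, Function('W')(5, 4)), Function('n')(-4, 0)) = Mul(Mul(-18, Mul(Rational(1, 768), Pow(Add(2, 5), -1), Add(1, Mul(-96, 4)))), -5) = Mul(Mul(-18, Mul(Rational(1, 768), Pow(7, -1), Add(1, -384))), -5) = Mul(Mul(-18, Mul(Rational(1, 768), Rational(1, 7), -383)), -5) = Mul(Mul(-18, Rational(-383, 5376)), -5) = Mul(Rational(1149, 896), -5) = Rational(-5745, 896)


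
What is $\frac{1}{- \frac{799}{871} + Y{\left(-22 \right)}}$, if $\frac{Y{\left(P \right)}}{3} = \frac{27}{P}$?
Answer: $- \frac{19162}{88129} \approx -0.21743$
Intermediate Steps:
$Y{\left(P \right)} = \frac{81}{P}$ ($Y{\left(P \right)} = 3 \frac{27}{P} = \frac{81}{P}$)
$\frac{1}{- \frac{799}{871} + Y{\left(-22 \right)}} = \frac{1}{- \frac{799}{871} + \frac{81}{-22}} = \frac{1}{\left(-799\right) \frac{1}{871} + 81 \left(- \frac{1}{22}\right)} = \frac{1}{- \frac{799}{871} - \frac{81}{22}} = \frac{1}{- \frac{88129}{19162}} = - \frac{19162}{88129}$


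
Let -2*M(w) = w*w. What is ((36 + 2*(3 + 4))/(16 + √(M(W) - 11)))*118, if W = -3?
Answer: 188800/543 - 5900*I*√62/543 ≈ 347.7 - 85.556*I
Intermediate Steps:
M(w) = -w²/2 (M(w) = -w*w/2 = -w²/2)
((36 + 2*(3 + 4))/(16 + √(M(W) - 11)))*118 = ((36 + 2*(3 + 4))/(16 + √(-½*(-3)² - 11)))*118 = ((36 + 2*7)/(16 + √(-½*9 - 11)))*118 = ((36 + 14)/(16 + √(-9/2 - 11)))*118 = (50/(16 + √(-31/2)))*118 = (50/(16 + I*√62/2))*118 = 5900/(16 + I*√62/2)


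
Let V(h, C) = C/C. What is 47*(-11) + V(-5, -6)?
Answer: -516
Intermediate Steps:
V(h, C) = 1
47*(-11) + V(-5, -6) = 47*(-11) + 1 = -517 + 1 = -516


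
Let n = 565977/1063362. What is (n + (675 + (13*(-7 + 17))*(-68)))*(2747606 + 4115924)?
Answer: -9931281684293015/177227 ≈ -5.6037e+10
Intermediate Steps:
n = 188659/354454 (n = 565977*(1/1063362) = 188659/354454 ≈ 0.53225)
(n + (675 + (13*(-7 + 17))*(-68)))*(2747606 + 4115924) = (188659/354454 + (675 + (13*(-7 + 17))*(-68)))*(2747606 + 4115924) = (188659/354454 + (675 + (13*10)*(-68)))*6863530 = (188659/354454 + (675 + 130*(-68)))*6863530 = (188659/354454 + (675 - 8840))*6863530 = (188659/354454 - 8165)*6863530 = -2893928251/354454*6863530 = -9931281684293015/177227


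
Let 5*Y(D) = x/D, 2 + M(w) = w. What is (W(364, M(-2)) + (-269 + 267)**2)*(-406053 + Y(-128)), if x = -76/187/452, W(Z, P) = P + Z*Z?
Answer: -45474248648791781/845240 ≈ -5.3800e+10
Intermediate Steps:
M(w) = -2 + w
W(Z, P) = P + Z**2
x = -19/21131 (x = -76*1/187*(1/452) = -76/187*1/452 = -19/21131 ≈ -0.00089915)
Y(D) = -19/(105655*D) (Y(D) = (-19/(21131*D))/5 = -19/(105655*D))
(W(364, M(-2)) + (-269 + 267)**2)*(-406053 + Y(-128)) = (((-2 - 2) + 364**2) + (-269 + 267)**2)*(-406053 - 19/105655/(-128)) = ((-4 + 132496) + (-2)**2)*(-406053 - 19/105655*(-1/128)) = (132492 + 4)*(-406053 + 19/13523840) = 132496*(-5491395803501/13523840) = -45474248648791781/845240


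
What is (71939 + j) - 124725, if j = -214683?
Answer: -267469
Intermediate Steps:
(71939 + j) - 124725 = (71939 - 214683) - 124725 = -142744 - 124725 = -267469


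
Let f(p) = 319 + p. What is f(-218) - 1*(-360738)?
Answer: 360839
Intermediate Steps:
f(-218) - 1*(-360738) = (319 - 218) - 1*(-360738) = 101 + 360738 = 360839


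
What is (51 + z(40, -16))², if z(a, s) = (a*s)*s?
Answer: 105904681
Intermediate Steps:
z(a, s) = a*s²
(51 + z(40, -16))² = (51 + 40*(-16)²)² = (51 + 40*256)² = (51 + 10240)² = 10291² = 105904681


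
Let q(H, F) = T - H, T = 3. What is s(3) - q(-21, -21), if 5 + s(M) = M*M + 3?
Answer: -17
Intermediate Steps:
s(M) = -2 + M**2 (s(M) = -5 + (M*M + 3) = -5 + (M**2 + 3) = -5 + (3 + M**2) = -2 + M**2)
q(H, F) = 3 - H
s(3) - q(-21, -21) = (-2 + 3**2) - (3 - 1*(-21)) = (-2 + 9) - (3 + 21) = 7 - 1*24 = 7 - 24 = -17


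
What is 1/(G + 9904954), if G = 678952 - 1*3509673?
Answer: 1/7074233 ≈ 1.4136e-7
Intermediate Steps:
G = -2830721 (G = 678952 - 3509673 = -2830721)
1/(G + 9904954) = 1/(-2830721 + 9904954) = 1/7074233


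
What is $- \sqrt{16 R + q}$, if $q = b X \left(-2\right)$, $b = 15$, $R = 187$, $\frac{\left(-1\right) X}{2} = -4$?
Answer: $- 8 \sqrt{43} \approx -52.46$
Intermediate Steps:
$X = 8$ ($X = \left(-2\right) \left(-4\right) = 8$)
$q = -240$ ($q = 15 \cdot 8 \left(-2\right) = 120 \left(-2\right) = -240$)
$- \sqrt{16 R + q} = - \sqrt{16 \cdot 187 - 240} = - \sqrt{2992 - 240} = - \sqrt{2752} = - 8 \sqrt{43}$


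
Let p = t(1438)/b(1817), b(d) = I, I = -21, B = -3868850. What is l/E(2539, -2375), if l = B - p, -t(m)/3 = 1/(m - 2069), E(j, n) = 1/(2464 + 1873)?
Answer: -74113737217313/4417 ≈ -1.6779e+10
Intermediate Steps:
E(j, n) = 1/4337
b(d) = -21
t(m) = -3/(-2069 + m) (t(m) = -3/(m - 2069) = -3/(-2069 + m))
p = -1/4417 (p = -3/(-2069 + 1438)/(-21) = -3/(-631)*(-1/21) = -3*(-1/631)*(-1/21) = (3/631)*(-1/21) = -1/4417 ≈ -0.00022640)
l = -17088710449/4417 (l = -3868850 - 1*(-1/4417) = -3868850 + 1/4417 = -17088710449/4417 ≈ -3.8688e+6)
l/E(2539, -2375) = -17088710449/(4417*1/4337) = -17088710449/4417*4337 = -74113737217313/4417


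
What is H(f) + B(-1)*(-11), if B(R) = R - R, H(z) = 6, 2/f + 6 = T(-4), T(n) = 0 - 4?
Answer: 6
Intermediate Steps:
T(n) = -4
f = -⅕ (f = 2/(-6 - 4) = 2/(-10) = 2*(-⅒) = -⅕ ≈ -0.20000)
B(R) = 0
H(f) + B(-1)*(-11) = 6 + 0*(-11) = 6 + 0 = 6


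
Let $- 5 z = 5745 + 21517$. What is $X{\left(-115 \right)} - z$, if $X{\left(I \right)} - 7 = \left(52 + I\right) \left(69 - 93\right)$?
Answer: $\frac{34857}{5} \approx 6971.4$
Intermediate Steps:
$z = - \frac{27262}{5}$ ($z = - \frac{5745 + 21517}{5} = \left(- \frac{1}{5}\right) 27262 = - \frac{27262}{5} \approx -5452.4$)
$X{\left(I \right)} = -1241 - 24 I$ ($X{\left(I \right)} = 7 + \left(52 + I\right) \left(69 - 93\right) = 7 + \left(52 + I\right) \left(-24\right) = 7 - \left(1248 + 24 I\right) = -1241 - 24 I$)
$X{\left(-115 \right)} - z = \left(-1241 - -2760\right) - - \frac{27262}{5} = \left(-1241 + 2760\right) + \frac{27262}{5} = 1519 + \frac{27262}{5} = \frac{34857}{5}$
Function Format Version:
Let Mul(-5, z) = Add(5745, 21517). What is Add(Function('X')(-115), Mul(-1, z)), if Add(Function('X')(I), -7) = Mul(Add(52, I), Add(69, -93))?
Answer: Rational(34857, 5) ≈ 6971.4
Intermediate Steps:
z = Rational(-27262, 5) (z = Mul(Rational(-1, 5), Add(5745, 21517)) = Mul(Rational(-1, 5), 27262) = Rational(-27262, 5) ≈ -5452.4)
Function('X')(I) = Add(-1241, Mul(-24, I)) (Function('X')(I) = Add(7, Mul(Add(52, I), Add(69, -93))) = Add(7, Mul(Add(52, I), -24)) = Add(7, Add(-1248, Mul(-24, I))) = Add(-1241, Mul(-24, I)))
Add(Function('X')(-115), Mul(-1, z)) = Add(Add(-1241, Mul(-24, -115)), Mul(-1, Rational(-27262, 5))) = Add(Add(-1241, 2760), Rational(27262, 5)) = Add(1519, Rational(27262, 5)) = Rational(34857, 5)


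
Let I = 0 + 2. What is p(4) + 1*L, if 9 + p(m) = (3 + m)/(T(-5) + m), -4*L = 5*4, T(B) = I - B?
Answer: -147/11 ≈ -13.364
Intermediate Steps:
I = 2
T(B) = 2 - B
L = -5 (L = -5*4/4 = -¼*20 = -5)
p(m) = -9 + (3 + m)/(7 + m) (p(m) = -9 + (3 + m)/((2 - 1*(-5)) + m) = -9 + (3 + m)/((2 + 5) + m) = -9 + (3 + m)/(7 + m))
p(4) + 1*L = 4*(-15 - 2*4)/(7 + 4) + 1*(-5) = 4*(-15 - 8)/11 - 5 = 4*(1/11)*(-23) - 5 = -92/11 - 5 = -147/11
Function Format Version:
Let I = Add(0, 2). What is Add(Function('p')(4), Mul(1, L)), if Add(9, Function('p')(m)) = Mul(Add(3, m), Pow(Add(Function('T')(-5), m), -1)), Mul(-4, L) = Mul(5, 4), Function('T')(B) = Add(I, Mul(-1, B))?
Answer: Rational(-147, 11) ≈ -13.364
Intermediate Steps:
I = 2
Function('T')(B) = Add(2, Mul(-1, B))
L = -5 (L = Mul(Rational(-1, 4), Mul(5, 4)) = Mul(Rational(-1, 4), 20) = -5)
Function('p')(m) = Add(-9, Mul(Pow(Add(7, m), -1), Add(3, m))) (Function('p')(m) = Add(-9, Mul(Add(3, m), Pow(Add(Add(2, Mul(-1, -5)), m), -1))) = Add(-9, Mul(Add(3, m), Pow(Add(Add(2, 5), m), -1))) = Add(-9, Mul(Add(3, m), Pow(Add(7, m), -1))) = Add(-9, Mul(Pow(Add(7, m), -1), Add(3, m))))
Add(Function('p')(4), Mul(1, L)) = Add(Mul(4, Pow(Add(7, 4), -1), Add(-15, Mul(-2, 4))), Mul(1, -5)) = Add(Mul(4, Pow(11, -1), Add(-15, -8)), -5) = Add(Mul(4, Rational(1, 11), -23), -5) = Add(Rational(-92, 11), -5) = Rational(-147, 11)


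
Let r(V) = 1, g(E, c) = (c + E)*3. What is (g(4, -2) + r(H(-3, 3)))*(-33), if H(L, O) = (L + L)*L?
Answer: -231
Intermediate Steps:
H(L, O) = 2*L**2 (H(L, O) = (2*L)*L = 2*L**2)
g(E, c) = 3*E + 3*c (g(E, c) = (E + c)*3 = 3*E + 3*c)
(g(4, -2) + r(H(-3, 3)))*(-33) = ((3*4 + 3*(-2)) + 1)*(-33) = ((12 - 6) + 1)*(-33) = (6 + 1)*(-33) = 7*(-33) = -231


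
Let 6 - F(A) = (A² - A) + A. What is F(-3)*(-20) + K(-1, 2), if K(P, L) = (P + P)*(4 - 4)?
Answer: 60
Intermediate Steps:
F(A) = 6 - A² (F(A) = 6 - ((A² - A) + A) = 6 - A²)
K(P, L) = 0 (K(P, L) = (2*P)*0 = 0)
F(-3)*(-20) + K(-1, 2) = (6 - 1*(-3)²)*(-20) + 0 = (6 - 1*9)*(-20) + 0 = (6 - 9)*(-20) + 0 = -3*(-20) + 0 = 60 + 0 = 60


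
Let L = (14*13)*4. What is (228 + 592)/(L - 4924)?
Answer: -205/1049 ≈ -0.19542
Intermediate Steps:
L = 728 (L = 182*4 = 728)
(228 + 592)/(L - 4924) = (228 + 592)/(728 - 4924) = 820/(-4196) = 820*(-1/4196) = -205/1049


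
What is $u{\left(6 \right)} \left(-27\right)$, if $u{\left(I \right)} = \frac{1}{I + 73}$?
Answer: $- \frac{27}{79} \approx -0.34177$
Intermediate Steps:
$u{\left(I \right)} = \frac{1}{73 + I}$
$u{\left(6 \right)} \left(-27\right) = \frac{1}{73 + 6} \left(-27\right) = \frac{1}{79} \left(-27\right) = - \frac{27}{79}$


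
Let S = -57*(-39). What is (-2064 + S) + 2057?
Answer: 2216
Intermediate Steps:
S = 2223
(-2064 + S) + 2057 = (-2064 + 2223) + 2057 = 159 + 2057 = 2216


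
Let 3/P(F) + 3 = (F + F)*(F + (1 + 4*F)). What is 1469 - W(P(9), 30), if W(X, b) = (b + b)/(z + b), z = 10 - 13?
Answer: 13201/9 ≈ 1466.8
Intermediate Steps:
z = -3
P(F) = 3/(-3 + 2*F*(1 + 5*F)) (P(F) = 3/(-3 + (F + F)*(F + (1 + 4*F))) = 3/(-3 + (2*F)*(1 + 5*F)) = 3/(-3 + 2*F*(1 + 5*F)))
W(X, b) = 2*b/(-3 + b) (W(X, b) = (b + b)/(-3 + b) = (2*b)/(-3 + b) = 2*b/(-3 + b))
1469 - W(P(9), 30) = 1469 - 2*30/(-3 + 30) = 1469 - 2*30/27 = 1469 - 1*20/9 = 1469 - 20/9 = 13201/9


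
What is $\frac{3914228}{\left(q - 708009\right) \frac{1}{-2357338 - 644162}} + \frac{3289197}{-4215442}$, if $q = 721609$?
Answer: $- \frac{30953346045452652}{35831257} \approx -8.6386 \cdot 10^{8}$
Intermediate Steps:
$\frac{3914228}{\left(q - 708009\right) \frac{1}{-2357338 - 644162}} + \frac{3289197}{-4215442} = \frac{3914228}{\left(721609 - 708009\right) \frac{1}{-2357338 - 644162}} + \frac{3289197}{-4215442} = \frac{3914228}{13600 \frac{1}{-3001500}} + 3289197 \left(- \frac{1}{4215442}\right) = \frac{3914228}{13600 \left(- \frac{1}{3001500}\right)} - \frac{3289197}{4215442} = \frac{3914228}{- \frac{136}{30015}} - \frac{3289197}{4215442} = 3914228 \left(- \frac{30015}{136}\right) - \frac{3289197}{4215442} = - \frac{29371388355}{34} - \frac{3289197}{4215442} = - \frac{30953346045452652}{35831257}$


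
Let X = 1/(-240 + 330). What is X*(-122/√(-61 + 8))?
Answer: 61*I*√53/2385 ≈ 0.1862*I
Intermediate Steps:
X = 1/90 ≈ 0.011111
X*(-122/√(-61 + 8)) = (-122/√(-61 + 8))/90 = (-122*(-I*√53/53))/90 = (-(-122)*I*√53/53)/90 = (122*I*√53/53)/90 = 61*I*√53/2385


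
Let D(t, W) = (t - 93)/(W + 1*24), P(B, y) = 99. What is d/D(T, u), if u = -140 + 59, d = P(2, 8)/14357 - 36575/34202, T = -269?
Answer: -606900261/3627669332 ≈ -0.16730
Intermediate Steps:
d = -10647373/10021186 (d = 99/14357 - 36575/34202 = 99*(1/14357) - 36575*1/34202 = 99/14357 - 5225/4886 = -10647373/10021186 ≈ -1.0625)
u = -81
D(t, W) = (-93 + t)/(24 + W) (D(t, W) = (-93 + t)/(W + 24) = (-93 + t)/(24 + W))
d/D(T, u) = -10647373*(24 - 81)/(-93 - 269)/10021186 = -10647373/(10021186*(-362/(-57))) = -10647373/(10021186*((-1/57*(-362)))) = -10647373/(10021186*362/57) = -10647373/10021186*57/362 = -606900261/3627669332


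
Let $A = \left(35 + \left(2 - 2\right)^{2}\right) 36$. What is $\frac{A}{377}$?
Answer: $\frac{1260}{377} \approx 3.3422$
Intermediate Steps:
$A = 1260$ ($A = \left(35 + 0^{2}\right) 36 = \left(35 + 0\right) 36 = 35 \cdot 36 = 1260$)
$\frac{A}{377} = \frac{1260}{377}$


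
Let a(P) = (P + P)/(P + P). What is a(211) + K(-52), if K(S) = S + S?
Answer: -103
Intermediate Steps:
a(P) = 1 (a(P) = (2*P)/((2*P)) = (2*P)*(1/(2*P)) = 1)
K(S) = 2*S
a(211) + K(-52) = 1 + 2*(-52) = 1 - 104 = -103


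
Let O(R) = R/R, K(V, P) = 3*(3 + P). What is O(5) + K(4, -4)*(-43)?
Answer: 130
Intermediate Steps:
K(V, P) = 9 + 3*P
O(R) = 1
O(5) + K(4, -4)*(-43) = 1 + (9 + 3*(-4))*(-43) = 1 + (9 - 12)*(-43) = 1 - 3*(-43) = 1 + 129 = 130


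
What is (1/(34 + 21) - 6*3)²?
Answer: 978121/3025 ≈ 323.35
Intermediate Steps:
(1/(34 + 21) - 6*3)² = (1/55 - 18)² = (-989/55)² = 978121/3025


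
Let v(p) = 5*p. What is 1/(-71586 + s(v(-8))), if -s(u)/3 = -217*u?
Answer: -1/97626 ≈ -1.0243e-5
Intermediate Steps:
s(u) = 651*u (s(u) = -(-651)*u = 651*u)
1/(-71586 + s(v(-8))) = 1/(-71586 + 651*(5*(-8))) = 1/(-71586 + 651*(-40)) = 1/(-71586 - 26040) = 1/(-97626) = -1/97626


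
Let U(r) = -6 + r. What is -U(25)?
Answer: -19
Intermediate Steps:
-U(25) = -(-6 + 25) = -1*19 = -19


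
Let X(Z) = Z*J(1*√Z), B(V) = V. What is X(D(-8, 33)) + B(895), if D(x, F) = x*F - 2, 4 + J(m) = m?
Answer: 1959 - 266*I*√266 ≈ 1959.0 - 4338.3*I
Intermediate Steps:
J(m) = -4 + m
D(x, F) = -2 + F*x (D(x, F) = F*x - 2 = -2 + F*x)
X(Z) = Z*(-4 + √Z) (X(Z) = Z*(-4 + 1*√Z) = Z*(-4 + √Z))
X(D(-8, 33)) + B(895) = (-2 + 33*(-8))*(-4 + √(-2 + 33*(-8))) + 895 = (-2 - 264)*(-4 + √(-2 - 264)) + 895 = -266*(-4 + √(-266)) + 895 = -266*(-4 + I*√266) + 895 = (1064 - 266*I*√266) + 895 = 1959 - 266*I*√266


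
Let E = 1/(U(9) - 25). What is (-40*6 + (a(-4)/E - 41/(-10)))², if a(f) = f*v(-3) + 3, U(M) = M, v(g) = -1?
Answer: 12103441/100 ≈ 1.2103e+5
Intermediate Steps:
E = -1/16 (E = 1/(9 - 25) = 1/(-16) = -1/16 ≈ -0.062500)
a(f) = 3 - f (a(f) = f*(-1) + 3 = -f + 3 = 3 - f)
(-40*6 + (a(-4)/E - 41/(-10)))² = (-40*6 + ((3 - 1*(-4))/(-1/16) - 41/(-10)))² = (-240 + ((3 + 4)*(-16) - 41*(-⅒)))² = (-240 + (7*(-16) + 41/10))² = (-240 + (-112 + 41/10))² = (-240 - 1079/10)² = (-3479/10)² = 12103441/100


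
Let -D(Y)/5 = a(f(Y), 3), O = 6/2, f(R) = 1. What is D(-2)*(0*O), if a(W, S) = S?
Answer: 0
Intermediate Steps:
O = 3 (O = 6*(½) = 3)
D(Y) = -15 (D(Y) = -5*3 = -15)
D(-2)*(0*O) = -0*3 = -15*0 = 0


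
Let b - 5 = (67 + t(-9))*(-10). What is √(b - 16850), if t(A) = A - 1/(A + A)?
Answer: I*√156830/3 ≈ 132.01*I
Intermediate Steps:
t(A) = A - 1/(2*A)
b = -5180/9 (b = 5 + (67 + (-9 - ½/(-9)))*(-10) = 5 + (67 + (-9 - ½*(-⅑)))*(-10) = 5 + (67 + (-9 + 1/18))*(-10) = 5 + (67 - 161/18)*(-10) = 5 + (1045/18)*(-10) = 5 - 5225/9 = -5180/9 ≈ -575.56)
√(b - 16850) = √(-5180/9 - 16850) = √(-156830/9) = I*√156830/3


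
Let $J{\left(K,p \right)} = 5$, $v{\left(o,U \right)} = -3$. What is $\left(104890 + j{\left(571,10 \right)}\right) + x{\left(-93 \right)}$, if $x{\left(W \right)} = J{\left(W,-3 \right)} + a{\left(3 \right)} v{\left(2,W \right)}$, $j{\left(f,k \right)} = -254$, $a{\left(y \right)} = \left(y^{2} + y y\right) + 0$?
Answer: $104587$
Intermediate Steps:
$a{\left(y \right)} = 2 y^{2}$ ($a{\left(y \right)} = \left(y^{2} + y^{2}\right) + 0 = 2 y^{2} + 0 = 2 y^{2}$)
$x{\left(W \right)} = -49$ ($x{\left(W \right)} = 5 + 2 \cdot 3^{2} \left(-3\right) = 5 + 2 \cdot 9 \left(-3\right) = 5 + 18 \left(-3\right) = 5 - 54 = -49$)
$\left(104890 + j{\left(571,10 \right)}\right) + x{\left(-93 \right)} = \left(104890 - 254\right) - 49 = 104636 - 49 = 104587$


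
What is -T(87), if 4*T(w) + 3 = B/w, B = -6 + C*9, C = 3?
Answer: 20/29 ≈ 0.68966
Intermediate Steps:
B = 21 (B = -6 + 3*9 = -6 + 27 = 21)
T(w) = -¾ + 21/(4*w) (T(w) = -¾ + (21/w)/4 = -¾ + 21/(4*w))
-T(87) = -3*(7 - 1*87)/(4*87) = -3*(7 - 87)/(4*87) = -3*(-80)/(4*87) = -1*(-20/29) = 20/29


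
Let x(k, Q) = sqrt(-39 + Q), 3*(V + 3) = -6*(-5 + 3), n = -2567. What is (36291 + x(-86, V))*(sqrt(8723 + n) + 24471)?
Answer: 9*(2719 + 2*sqrt(19))*(36291 + I*sqrt(38)) ≈ 8.9092e+8 + 1.5133e+5*I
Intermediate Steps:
V = 1 (V = -3 + (-6*(-5 + 3))/3 = -3 + (-6*(-2))/3 = -3 + (1/3)*12 = -3 + 4 = 1)
(36291 + x(-86, V))*(sqrt(8723 + n) + 24471) = (36291 + sqrt(-39 + 1))*(sqrt(8723 - 2567) + 24471) = (36291 + sqrt(-38))*(sqrt(6156) + 24471) = (36291 + I*sqrt(38))*(18*sqrt(19) + 24471) = (36291 + I*sqrt(38))*(24471 + 18*sqrt(19)) = (24471 + 18*sqrt(19))*(36291 + I*sqrt(38))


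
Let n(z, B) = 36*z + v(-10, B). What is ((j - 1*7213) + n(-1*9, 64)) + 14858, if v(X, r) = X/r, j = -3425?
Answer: 124667/32 ≈ 3895.8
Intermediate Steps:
n(z, B) = -10/B + 36*z (n(z, B) = 36*z - 10/B = -10/B + 36*z)
((j - 1*7213) + n(-1*9, 64)) + 14858 = ((-3425 - 1*7213) + (-10/64 + 36*(-1*9))) + 14858 = ((-3425 - 7213) + (-10*1/64 + 36*(-9))) + 14858 = (-10638 + (-5/32 - 324)) + 14858 = (-10638 - 10373/32) + 14858 = -350789/32 + 14858 = 124667/32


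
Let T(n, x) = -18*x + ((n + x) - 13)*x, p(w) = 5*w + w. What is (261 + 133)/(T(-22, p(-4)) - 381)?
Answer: 394/1467 ≈ 0.26858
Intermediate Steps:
p(w) = 6*w
T(n, x) = -18*x + x*(-13 + n + x) (T(n, x) = -18*x + (-13 + n + x)*x = -18*x + x*(-13 + n + x))
(261 + 133)/(T(-22, p(-4)) - 381) = (261 + 133)/((6*(-4))*(-31 - 22 + 6*(-4)) - 381) = 394/(-24*(-31 - 22 - 24) - 381) = 394/(-24*(-77) - 381) = 394/(1848 - 381) = 394/1467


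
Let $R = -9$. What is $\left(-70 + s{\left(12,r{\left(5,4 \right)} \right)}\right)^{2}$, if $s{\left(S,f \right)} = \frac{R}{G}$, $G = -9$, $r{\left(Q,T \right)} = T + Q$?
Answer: $4761$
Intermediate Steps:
$r{\left(Q,T \right)} = Q + T$
$s{\left(S,f \right)} = 1$ ($s{\left(S,f \right)} = - \frac{9}{-9} = \left(-9\right) \left(- \frac{1}{9}\right) = 1$)
$\left(-70 + s{\left(12,r{\left(5,4 \right)} \right)}\right)^{2} = \left(-70 + 1\right)^{2} = \left(-69\right)^{2} = 4761$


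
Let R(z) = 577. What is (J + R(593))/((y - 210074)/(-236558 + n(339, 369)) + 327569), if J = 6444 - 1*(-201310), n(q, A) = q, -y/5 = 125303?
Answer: 49211740489/77378858200 ≈ 0.63598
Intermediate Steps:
y = -626515 (y = -5*125303 = -626515)
J = 207754 (J = 6444 + 201310 = 207754)
(J + R(593))/((y - 210074)/(-236558 + n(339, 369)) + 327569) = (207754 + 577)/((-626515 - 210074)/(-236558 + 339) + 327569) = 208331/(-836589/(-236219) + 327569) = 208331/(-836589*(-1/236219) + 327569) = 208331/(836589/236219 + 327569) = 208331/(77378858200/236219) = 208331*(236219/77378858200) = 49211740489/77378858200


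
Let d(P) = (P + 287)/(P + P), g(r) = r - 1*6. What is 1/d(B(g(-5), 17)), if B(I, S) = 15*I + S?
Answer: -296/139 ≈ -2.1295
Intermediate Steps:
g(r) = -6 + r (g(r) = r - 6 = -6 + r)
B(I, S) = S + 15*I
d(P) = (287 + P)/(2*P) (d(P) = (287 + P)/((2*P)) = (287 + P)*(1/(2*P)) = (287 + P)/(2*P))
1/d(B(g(-5), 17)) = 1/((287 + (17 + 15*(-6 - 5)))/(2*(17 + 15*(-6 - 5)))) = 1/((287 + (17 + 15*(-11)))/(2*(17 + 15*(-11)))) = 1/((287 + (17 - 165))/(2*(17 - 165))) = 1/((½)*(287 - 148)/(-148)) = 1/((½)*(-1/148)*139) = 1/(-139/296) = -296/139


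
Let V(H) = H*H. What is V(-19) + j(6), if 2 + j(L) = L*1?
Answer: 365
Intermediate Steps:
j(L) = -2 + L (j(L) = -2 + L*1 = -2 + L)
V(H) = H²
V(-19) + j(6) = (-19)² + (-2 + 6) = 361 + 4 = 365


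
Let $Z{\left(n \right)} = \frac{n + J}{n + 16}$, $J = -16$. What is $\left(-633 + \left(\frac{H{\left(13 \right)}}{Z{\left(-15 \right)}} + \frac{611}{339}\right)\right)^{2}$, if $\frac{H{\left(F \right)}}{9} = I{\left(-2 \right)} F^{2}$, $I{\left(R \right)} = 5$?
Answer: $\frac{84848987245201}{110439081} \approx 7.6829 \cdot 10^{5}$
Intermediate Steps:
$H{\left(F \right)} = 45 F^{2}$ ($H{\left(F \right)} = 9 \cdot 5 F^{2} = 45 F^{2}$)
$Z{\left(n \right)} = \frac{-16 + n}{16 + n}$ ($Z{\left(n \right)} = \frac{n - 16}{n + 16} = \frac{-16 + n}{16 + n}$)
$\left(-633 + \left(\frac{H{\left(13 \right)}}{Z{\left(-15 \right)}} + \frac{611}{339}\right)\right)^{2} = \left(-633 + \left(\frac{45 \cdot 13^{2}}{\frac{1}{16 - 15} \left(-16 - 15\right)} + \frac{611}{339}\right)\right)^{2} = \left(-633 + \left(\frac{45 \cdot 169}{1^{-1} \left(-31\right)} + 611 \cdot \frac{1}{339}\right)\right)^{2} = \left(-633 + \left(\frac{7605}{1 \left(-31\right)} + \frac{611}{339}\right)\right)^{2} = \left(-633 + \left(\frac{7605}{-31} + \frac{611}{339}\right)\right)^{2} = \left(-633 + \left(7605 \left(- \frac{1}{31}\right) + \frac{611}{339}\right)\right)^{2} = \left(-633 + \left(- \frac{7605}{31} + \frac{611}{339}\right)\right)^{2} = \left(-633 - \frac{2559154}{10509}\right)^{2} = \left(- \frac{9211351}{10509}\right)^{2} = \frac{84848987245201}{110439081}$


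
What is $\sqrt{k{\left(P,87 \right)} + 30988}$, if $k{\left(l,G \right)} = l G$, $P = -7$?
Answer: $\sqrt{30379} \approx 174.3$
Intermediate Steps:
$k{\left(l,G \right)} = G l$
$\sqrt{k{\left(P,87 \right)} + 30988} = \sqrt{87 \left(-7\right) + 30988} = \sqrt{-609 + 30988} = \sqrt{30379}$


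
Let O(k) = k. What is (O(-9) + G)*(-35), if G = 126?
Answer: -4095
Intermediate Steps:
(O(-9) + G)*(-35) = (-9 + 126)*(-35) = 117*(-35) = -4095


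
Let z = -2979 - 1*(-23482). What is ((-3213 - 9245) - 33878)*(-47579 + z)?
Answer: 1254593536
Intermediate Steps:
z = 20503 (z = -2979 + 23482 = 20503)
((-3213 - 9245) - 33878)*(-47579 + z) = ((-3213 - 9245) - 33878)*(-47579 + 20503) = (-12458 - 33878)*(-27076) = -46336*(-27076) = 1254593536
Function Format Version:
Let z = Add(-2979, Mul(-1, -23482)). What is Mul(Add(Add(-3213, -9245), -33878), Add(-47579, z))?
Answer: 1254593536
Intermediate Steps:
z = 20503 (z = Add(-2979, 23482) = 20503)
Mul(Add(Add(-3213, -9245), -33878), Add(-47579, z)) = Mul(Add(Add(-3213, -9245), -33878), Add(-47579, 20503)) = Mul(Add(-12458, -33878), -27076) = Mul(-46336, -27076) = 1254593536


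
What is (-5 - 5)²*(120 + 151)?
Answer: 27100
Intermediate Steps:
(-5 - 5)²*(120 + 151) = (-10)²*271 = 100*271 = 27100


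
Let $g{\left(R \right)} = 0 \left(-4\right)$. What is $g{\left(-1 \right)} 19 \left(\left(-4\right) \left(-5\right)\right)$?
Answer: $0$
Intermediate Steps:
$g{\left(R \right)} = 0$
$g{\left(-1 \right)} 19 \left(\left(-4\right) \left(-5\right)\right) = 0 \cdot 19 \left(\left(-4\right) \left(-5\right)\right) = 0 \cdot 20 = 0$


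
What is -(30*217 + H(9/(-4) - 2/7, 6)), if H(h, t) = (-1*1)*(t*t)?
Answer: -6474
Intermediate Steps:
H(h, t) = -t²
-(30*217 + H(9/(-4) - 2/7, 6)) = -(30*217 - 1*6²) = -(6510 - 1*36) = -(6510 - 36) = -1*6474 = -6474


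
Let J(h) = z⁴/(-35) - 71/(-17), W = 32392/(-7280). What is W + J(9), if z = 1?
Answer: -933/3094 ≈ -0.30155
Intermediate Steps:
W = -4049/910 (W = 32392*(-1/7280) = -4049/910 ≈ -4.4494)
J(h) = 2468/595 (J(h) = 1⁴/(-35) - 71/(-17) = 1*(-1/35) - 71*(-1/17) = -1/35 + 71/17 = 2468/595)
W + J(9) = -4049/910 + 2468/595 = -933/3094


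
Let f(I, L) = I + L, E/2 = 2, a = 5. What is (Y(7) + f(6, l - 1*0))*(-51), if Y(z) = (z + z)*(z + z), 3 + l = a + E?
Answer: -10608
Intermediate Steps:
E = 4 (E = 2*2 = 4)
l = 6 (l = -3 + (5 + 4) = -3 + 9 = 6)
Y(z) = 4*z² (Y(z) = (2*z)*(2*z) = 4*z²)
(Y(7) + f(6, l - 1*0))*(-51) = (4*7² + (6 + (6 - 1*0)))*(-51) = (4*49 + (6 + (6 + 0)))*(-51) = (196 + (6 + 6))*(-51) = (196 + 12)*(-51) = 208*(-51) = -10608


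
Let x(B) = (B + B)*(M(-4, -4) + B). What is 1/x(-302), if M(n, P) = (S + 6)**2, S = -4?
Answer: 1/179992 ≈ 5.5558e-6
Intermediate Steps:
M(n, P) = 4 (M(n, P) = (-4 + 6)**2 = 2**2 = 4)
x(B) = 2*B*(4 + B) (x(B) = (B + B)*(4 + B) = (2*B)*(4 + B) = 2*B*(4 + B))
1/x(-302) = 1/(2*(-302)*(4 - 302)) = 1/(2*(-302)*(-298)) = 1/179992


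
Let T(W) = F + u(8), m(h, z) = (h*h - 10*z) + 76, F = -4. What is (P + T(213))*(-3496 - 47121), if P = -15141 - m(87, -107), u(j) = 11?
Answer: 1207164833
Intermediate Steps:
m(h, z) = 76 + h² - 10*z (m(h, z) = (h² - 10*z) + 76 = 76 + h² - 10*z)
T(W) = 7 (T(W) = -4 + 11 = 7)
P = -23856 (P = -15141 - (76 + 87² - 10*(-107)) = -15141 - (76 + 7569 + 1070) = -15141 - 1*8715 = -15141 - 8715 = -23856)
(P + T(213))*(-3496 - 47121) = (-23856 + 7)*(-3496 - 47121) = -23849*(-50617) = 1207164833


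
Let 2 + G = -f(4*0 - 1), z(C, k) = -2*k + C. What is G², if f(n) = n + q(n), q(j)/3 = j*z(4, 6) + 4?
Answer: 1369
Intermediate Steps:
z(C, k) = C - 2*k
q(j) = 12 - 24*j (q(j) = 3*(j*(4 - 2*6) + 4) = 3*(j*(4 - 12) + 4) = 3*(j*(-8) + 4) = 3*(-8*j + 4) = 3*(4 - 8*j) = 12 - 24*j)
f(n) = 12 - 23*n (f(n) = n + (12 - 24*n) = 12 - 23*n)
G = -37 (G = -2 - (12 - 23*(4*0 - 1)) = -2 - (12 - 23*(0 - 1)) = -2 - (12 - 23*(-1)) = -2 - (12 + 23) = -2 - 1*35 = -2 - 35 = -37)
G² = (-37)² = 1369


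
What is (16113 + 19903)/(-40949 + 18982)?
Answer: -36016/21967 ≈ -1.6395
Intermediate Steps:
(16113 + 19903)/(-40949 + 18982) = 36016/(-21967) = 36016*(-1/21967) = -36016/21967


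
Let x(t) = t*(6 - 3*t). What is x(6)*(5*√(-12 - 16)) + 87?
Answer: 87 - 720*I*√7 ≈ 87.0 - 1904.9*I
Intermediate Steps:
x(6)*(5*√(-12 - 16)) + 87 = (3*6*(2 - 1*6))*(5*√(-12 - 16)) + 87 = (3*6*(2 - 6))*(5*√(-28)) + 87 = (3*6*(-4))*(5*(2*I*√7)) + 87 = -720*I*√7 + 87 = 87 - 720*I*√7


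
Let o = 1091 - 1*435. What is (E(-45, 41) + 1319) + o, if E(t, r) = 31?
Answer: 2006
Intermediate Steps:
o = 656 (o = 1091 - 435 = 656)
(E(-45, 41) + 1319) + o = (31 + 1319) + 656 = 1350 + 656 = 2006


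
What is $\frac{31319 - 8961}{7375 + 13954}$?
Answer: $\frac{3194}{3047} \approx 1.0482$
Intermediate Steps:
$\frac{31319 - 8961}{7375 + 13954} = \frac{31319 - 8961}{21329} = 22358 \cdot \frac{1}{21329} = \frac{3194}{3047}$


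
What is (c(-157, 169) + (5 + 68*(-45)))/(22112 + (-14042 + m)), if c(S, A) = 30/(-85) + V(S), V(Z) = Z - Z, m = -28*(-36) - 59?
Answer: -51941/153323 ≈ -0.33877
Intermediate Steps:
m = 949 (m = 1008 - 59 = 949)
V(Z) = 0
c(S, A) = -6/17 (c(S, A) = 30/(-85) + 0 = 30*(-1/85) + 0 = -6/17 + 0 = -6/17)
(c(-157, 169) + (5 + 68*(-45)))/(22112 + (-14042 + m)) = (-6/17 + (5 + 68*(-45)))/(22112 + (-14042 + 949)) = (-6/17 + (5 - 3060))/(22112 - 13093) = (-6/17 - 3055)/9019 = -51941/17*1/9019 = -51941/153323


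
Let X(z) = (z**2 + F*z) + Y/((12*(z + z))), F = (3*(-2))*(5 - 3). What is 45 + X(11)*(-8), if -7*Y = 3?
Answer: 10242/77 ≈ 133.01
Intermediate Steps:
Y = -3/7 (Y = -1/7*3 = -3/7 ≈ -0.42857)
F = -12 (F = -6*2 = -12)
X(z) = z**2 - 12*z - 1/(56*z) (X(z) = (z**2 - 12*z) - 3*1/(12*(z + z))/7 = (z**2 - 12*z) - 3*1/(24*z)/7 = (z**2 - 12*z) - 1/(56*z) = z**2 - 12*z - 1/(56*z))
45 + X(11)*(-8) = 45 + (11**2 - 12*11 - 1/56/11)*(-8) = 45 + (121 - 132 - 1/56*1/11)*(-8) = 45 + (121 - 132 - 1/616)*(-8) = 45 - 6777/616*(-8) = 45 + 6777/77 = 10242/77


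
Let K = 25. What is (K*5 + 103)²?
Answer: 51984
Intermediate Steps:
(K*5 + 103)² = (25*5 + 103)² = (125 + 103)² = 228² = 51984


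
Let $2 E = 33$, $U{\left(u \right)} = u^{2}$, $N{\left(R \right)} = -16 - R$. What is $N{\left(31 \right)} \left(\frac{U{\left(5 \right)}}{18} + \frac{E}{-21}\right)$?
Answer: $- \frac{1786}{63} \approx -28.349$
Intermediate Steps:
$E = \frac{33}{2}$ ($E = \frac{1}{2} \cdot 33 = \frac{33}{2} \approx 16.5$)
$N{\left(31 \right)} \left(\frac{U{\left(5 \right)}}{18} + \frac{E}{-21}\right) = \left(-16 - 31\right) \left(\frac{5^{2}}{18} + \frac{33}{2 \left(-21\right)}\right) = \left(-16 - 31\right) \left(25 \cdot \frac{1}{18} + \frac{33}{2} \left(- \frac{1}{21}\right)\right) = - 47 \left(\frac{25}{18} - \frac{11}{14}\right) = \left(-47\right) \frac{38}{63} = - \frac{1786}{63}$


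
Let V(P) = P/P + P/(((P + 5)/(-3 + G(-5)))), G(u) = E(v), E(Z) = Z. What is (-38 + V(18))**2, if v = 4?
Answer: 693889/529 ≈ 1311.7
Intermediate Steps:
G(u) = 4
V(P) = 1 + P/(5 + P) (V(P) = P/P + P/(((P + 5)/(-3 + 4))) = 1 + P/(((5 + P)/1)) = 1 + P/(((5 + P)*1)) = 1 + P/(5 + P))
(-38 + V(18))**2 = (-38 + (5 + 2*18)/(5 + 18))**2 = (-38 + (5 + 36)/23)**2 = (-38 + (1/23)*41)**2 = (-38 + 41/23)**2 = (-833/23)**2 = 693889/529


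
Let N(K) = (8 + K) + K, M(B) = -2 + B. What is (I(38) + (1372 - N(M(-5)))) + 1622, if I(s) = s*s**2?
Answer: 57872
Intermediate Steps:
N(K) = 8 + 2*K
I(s) = s**3
(I(38) + (1372 - N(M(-5)))) + 1622 = (38**3 + (1372 - (8 + 2*(-2 - 5)))) + 1622 = (54872 + (1372 - (8 + 2*(-7)))) + 1622 = (54872 + (1372 - (8 - 14))) + 1622 = (54872 + (1372 - 1*(-6))) + 1622 = (54872 + (1372 + 6)) + 1622 = (54872 + 1378) + 1622 = 56250 + 1622 = 57872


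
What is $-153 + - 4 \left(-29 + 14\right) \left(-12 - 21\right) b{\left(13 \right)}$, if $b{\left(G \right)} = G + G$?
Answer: $-51633$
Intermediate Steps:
$b{\left(G \right)} = 2 G$
$-153 + - 4 \left(-29 + 14\right) \left(-12 - 21\right) b{\left(13 \right)} = -153 + - 4 \left(-29 + 14\right) \left(-12 - 21\right) 2 \cdot 13 = -153 + - 4 \left(\left(-15\right) \left(-33\right)\right) 26 = -153 + \left(-4\right) 495 \cdot 26 = -153 - 51480 = -51633$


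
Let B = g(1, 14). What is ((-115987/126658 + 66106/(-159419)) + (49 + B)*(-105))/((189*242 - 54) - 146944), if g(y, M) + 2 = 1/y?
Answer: 101792989563381/2044610701744520 ≈ 0.049786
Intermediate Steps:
g(y, M) = -2 + 1/y
B = -1 (B = -2 + 1/1 = -2 + 1 = -1)
((-115987/126658 + 66106/(-159419)) + (49 + B)*(-105))/((189*242 - 54) - 146944) = ((-115987/126658 + 66106/(-159419)) + (49 - 1)*(-105))/((189*242 - 54) - 146944) = ((-115987*1/126658 + 66106*(-1/159419)) + 48*(-105))/((45738 - 54) - 146944) = ((-115987/126658 - 66106/159419) - 5040)/(45684 - 146944) = (-26863385301/20191691702 - 5040)/(-101260) = -101792989563381/20191691702*(-1/101260) = 101792989563381/2044610701744520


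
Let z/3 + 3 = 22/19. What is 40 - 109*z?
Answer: 12205/19 ≈ 642.37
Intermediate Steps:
z = -105/19 (z = -9 + 3*(22/19) = -9 + 66/19 = -105/19 ≈ -5.5263)
40 - 109*z = 40 - 109*(-105/19) = 40 + 11445/19 = 12205/19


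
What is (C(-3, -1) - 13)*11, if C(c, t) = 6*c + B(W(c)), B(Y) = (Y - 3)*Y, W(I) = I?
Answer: -143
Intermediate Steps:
B(Y) = Y*(-3 + Y) (B(Y) = (-3 + Y)*Y = Y*(-3 + Y))
C(c, t) = 6*c + c*(-3 + c)
(C(-3, -1) - 13)*11 = (-3*(3 - 3) - 13)*11 = (-3*0 - 13)*11 = (0 - 13)*11 = -13*11 = -143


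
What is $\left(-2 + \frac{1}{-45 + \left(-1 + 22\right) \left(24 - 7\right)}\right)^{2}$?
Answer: $\frac{388129}{97344} \approx 3.9872$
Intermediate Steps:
$\left(-2 + \frac{1}{-45 + \left(-1 + 22\right) \left(24 - 7\right)}\right)^{2} = \left(-2 + \frac{1}{-45 + 21 \cdot 17}\right)^{2} = \left(-2 + \frac{1}{-45 + 357}\right)^{2} = \left(-2 + \frac{1}{312}\right)^{2} = \left(- \frac{623}{312}\right)^{2} = \frac{388129}{97344}$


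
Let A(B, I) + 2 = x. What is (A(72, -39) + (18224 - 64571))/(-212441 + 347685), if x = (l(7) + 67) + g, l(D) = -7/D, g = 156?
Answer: -46127/135244 ≈ -0.34106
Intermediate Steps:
x = 222 (x = (-7/7 + 67) + 156 = (-7*⅐ + 67) + 156 = (-1 + 67) + 156 = 66 + 156 = 222)
A(B, I) = 220 (A(B, I) = -2 + 222 = 220)
(A(72, -39) + (18224 - 64571))/(-212441 + 347685) = (220 + (18224 - 64571))/(-212441 + 347685) = (220 - 46347)/135244 = -46127*1/135244 = -46127/135244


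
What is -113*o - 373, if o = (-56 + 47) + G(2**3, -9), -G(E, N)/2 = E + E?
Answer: 4260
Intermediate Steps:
G(E, N) = -4*E (G(E, N) = -2*(E + E) = -4*E)
o = -41 (o = (-56 + 47) - 4*2**3 = -9 - 4*8 = -9 - 32 = -41)
-113*o - 373 = -113*(-41) - 373 = 4633 - 373 = 4260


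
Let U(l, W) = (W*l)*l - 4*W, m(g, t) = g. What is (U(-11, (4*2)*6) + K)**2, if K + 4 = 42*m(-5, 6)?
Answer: 29181604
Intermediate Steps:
U(l, W) = -4*W + W*l**2 (U(l, W) = W*l**2 - 4*W = -4*W + W*l**2)
K = -214 (K = -4 + 42*(-5) = -4 - 210 = -214)
(U(-11, (4*2)*6) + K)**2 = (((4*2)*6)*(-4 + (-11)**2) - 214)**2 = ((8*6)*(-4 + 121) - 214)**2 = (48*117 - 214)**2 = (5616 - 214)**2 = 5402**2 = 29181604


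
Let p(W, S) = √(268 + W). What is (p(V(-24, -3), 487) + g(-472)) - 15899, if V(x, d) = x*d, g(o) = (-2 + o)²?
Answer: 208777 + 2*√85 ≈ 2.0880e+5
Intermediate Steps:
V(x, d) = d*x
(p(V(-24, -3), 487) + g(-472)) - 15899 = (√(268 - 3*(-24)) + (-2 - 472)²) - 15899 = (√(268 + 72) + (-474)²) - 15899 = (√340 + 224676) - 15899 = (2*√85 + 224676) - 15899 = (224676 + 2*√85) - 15899 = 208777 + 2*√85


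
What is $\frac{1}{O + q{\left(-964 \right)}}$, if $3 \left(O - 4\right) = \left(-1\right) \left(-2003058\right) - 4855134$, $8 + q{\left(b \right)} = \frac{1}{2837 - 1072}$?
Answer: $- \frac{1765}{1677978439} \approx -1.0519 \cdot 10^{-6}$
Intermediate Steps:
$q{\left(b \right)} = - \frac{14119}{1765}$ ($q{\left(b \right)} = -8 + \frac{1}{2837 - 1072} = -8 + \frac{1}{1765} = - \frac{14119}{1765}$)
$O = -950688$ ($O = 4 + \frac{\left(-1\right) \left(-2003058\right) - 4855134}{3} = 4 + \frac{2003058 - 4855134}{3} = 4 + \frac{1}{3} \left(-2852076\right) = 4 - 950692 = -950688$)
$\frac{1}{O + q{\left(-964 \right)}} = \frac{1}{-950688 - \frac{14119}{1765}} = \frac{1}{- \frac{1677978439}{1765}} = - \frac{1765}{1677978439}$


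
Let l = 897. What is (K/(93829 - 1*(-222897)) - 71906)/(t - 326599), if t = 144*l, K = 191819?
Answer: 22774307937/62531530906 ≈ 0.36421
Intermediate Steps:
t = 129168 (t = 144*897 = 129168)
(K/(93829 - 1*(-222897)) - 71906)/(t - 326599) = (191819/(93829 - 1*(-222897)) - 71906)/(129168 - 326599) = (191819/(93829 + 222897) - 71906)/(-197431) = (191819/316726 - 71906)*(-1/197431) = -22774307937/316726*(-1/197431) = 22774307937/62531530906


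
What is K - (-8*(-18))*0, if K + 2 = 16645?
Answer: 16643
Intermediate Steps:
K = 16643 (K = -2 + 16645 = 16643)
K - (-8*(-18))*0 = 16643 - (-8*(-18))*0 = 16643 - 144*0 = 16643 - 1*0 = 16643 + 0 = 16643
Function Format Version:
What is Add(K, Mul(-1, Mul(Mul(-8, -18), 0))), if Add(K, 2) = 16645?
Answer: 16643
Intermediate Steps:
K = 16643 (K = Add(-2, 16645) = 16643)
Add(K, Mul(-1, Mul(Mul(-8, -18), 0))) = Add(16643, Mul(-1, Mul(Mul(-8, -18), 0))) = Add(16643, Mul(-1, Mul(144, 0))) = Add(16643, Mul(-1, 0)) = Add(16643, 0) = 16643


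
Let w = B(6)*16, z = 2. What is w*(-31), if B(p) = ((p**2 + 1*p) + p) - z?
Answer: -22816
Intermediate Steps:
B(p) = -2 + p**2 + 2*p (B(p) = ((p**2 + 1*p) + p) - 1*2 = ((p**2 + p) + p) - 2 = ((p + p**2) + p) - 2 = (p**2 + 2*p) - 2 = -2 + p**2 + 2*p)
w = 736 (w = (-2 + 6**2 + 2*6)*16 = (-2 + 36 + 12)*16 = 46*16 = 736)
w*(-31) = 736*(-31) = -22816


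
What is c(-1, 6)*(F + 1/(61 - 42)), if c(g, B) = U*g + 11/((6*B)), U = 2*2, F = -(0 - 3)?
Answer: -203/18 ≈ -11.278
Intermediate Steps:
F = 3 (F = -1*(-3) = 3)
U = 4
c(g, B) = 4*g + 11/(6*B) (c(g, B) = 4*g + 11/((6*B)) = 4*g + 11*(1/(6*B)) = 4*g + 11/(6*B))
c(-1, 6)*(F + 1/(61 - 42)) = (4*(-1) + (11/6)/6)*(3 + 1/(61 - 42)) = (-4 + (11/6)*(⅙))*(3 + 1/19) = (-4 + 11/36)*(3 + 1/19) = -133/36*58/19 = -203/18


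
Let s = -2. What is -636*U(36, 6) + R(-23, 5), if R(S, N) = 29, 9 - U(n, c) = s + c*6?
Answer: 15929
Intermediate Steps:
U(n, c) = 11 - 6*c (U(n, c) = 9 - (-2 + c*6) = 9 - (-2 + 6*c) = 9 + (2 - 6*c) = 11 - 6*c)
-636*U(36, 6) + R(-23, 5) = -636*(11 - 6*6) + 29 = -636*(11 - 36) + 29 = -636*(-25) + 29 = 15900 + 29 = 15929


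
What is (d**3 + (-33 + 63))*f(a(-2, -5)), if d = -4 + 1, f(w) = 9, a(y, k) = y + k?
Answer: 27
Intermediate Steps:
a(y, k) = k + y
d = -3
(d**3 + (-33 + 63))*f(a(-2, -5)) = ((-3)**3 + (-33 + 63))*9 = (-27 + 30)*9 = 3*9 = 27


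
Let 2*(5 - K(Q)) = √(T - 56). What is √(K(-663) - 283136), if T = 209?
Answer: √(-1132524 - 6*√17)/2 ≈ 532.11*I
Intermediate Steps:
K(Q) = 5 - 3*√17/2 (K(Q) = 5 - √(209 - 56)/2 = 5 - 3*√17/2)
√(K(-663) - 283136) = √((5 - 3*√17/2) - 283136) = √(-283131 - 3*√17/2)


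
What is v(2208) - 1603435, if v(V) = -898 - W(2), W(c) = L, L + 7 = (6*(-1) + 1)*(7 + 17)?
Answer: -1604206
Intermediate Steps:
L = -127 (L = -7 + (6*(-1) + 1)*(7 + 17) = -7 + (-6 + 1)*24 = -7 - 5*24 = -7 - 120 = -127)
W(c) = -127
v(V) = -771 (v(V) = -898 - 1*(-127) = -898 + 127 = -771)
v(2208) - 1603435 = -771 - 1603435 = -1604206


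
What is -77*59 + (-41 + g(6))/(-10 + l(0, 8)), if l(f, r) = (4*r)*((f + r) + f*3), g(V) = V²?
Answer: -1117583/246 ≈ -4543.0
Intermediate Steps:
l(f, r) = 4*r*(r + 4*f) (l(f, r) = (4*r)*((f + r) + 3*f) = (4*r)*(r + 4*f) = 4*r*(r + 4*f))
-77*59 + (-41 + g(6))/(-10 + l(0, 8)) = -77*59 + (-41 + 6²)/(-10 + 4*8*(8 + 4*0)) = -4543 + (-41 + 36)/(-10 + 4*8*(8 + 0)) = -4543 - 5/(-10 + 4*8*8) = -4543 - 5/(-10 + 256) = -4543 - 5/246 = -1117583/246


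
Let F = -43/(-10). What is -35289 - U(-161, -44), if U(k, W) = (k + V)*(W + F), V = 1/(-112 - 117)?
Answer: -9544920/229 ≈ -41681.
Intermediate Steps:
F = 43/10 (F = -43*(-⅒) = 43/10 ≈ 4.3000)
V = -1/229 (V = 1/(-229) = -1/229 ≈ -0.0043668)
U(k, W) = (-1/229 + k)*(43/10 + W) (U(k, W) = (k - 1/229)*(W + 43/10) = (-1/229 + k)*(43/10 + W))
-35289 - U(-161, -44) = -35289 - (-43/2290 - 1/229*(-44) + (43/10)*(-161) - 44*(-161)) = -35289 - (-43/2290 + 44/229 - 6923/10 + 7084) = -35289 - 1*1463739/229 = -35289 - 1463739/229 = -9544920/229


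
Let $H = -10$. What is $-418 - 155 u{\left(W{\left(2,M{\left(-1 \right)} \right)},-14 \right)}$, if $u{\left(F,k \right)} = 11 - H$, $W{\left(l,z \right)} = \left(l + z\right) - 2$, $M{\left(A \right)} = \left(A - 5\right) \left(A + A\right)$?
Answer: $-3673$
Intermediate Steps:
$M{\left(A \right)} = 2 A \left(-5 + A\right)$ ($M{\left(A \right)} = \left(-5 + A\right) 2 A = 2 A \left(-5 + A\right)$)
$W{\left(l,z \right)} = -2 + l + z$
$u{\left(F,k \right)} = 21$ ($u{\left(F,k \right)} = 11 - -10 = 11 + 10 = 21$)
$-418 - 155 u{\left(W{\left(2,M{\left(-1 \right)} \right)},-14 \right)} = -418 - 3255 = -3673$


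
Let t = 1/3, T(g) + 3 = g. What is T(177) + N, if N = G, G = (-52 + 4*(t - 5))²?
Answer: 46510/9 ≈ 5167.8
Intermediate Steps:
T(g) = -3 + g
t = ⅓ ≈ 0.33333
G = 44944/9 (G = (-52 + 4*(⅓ - 5))² = (-52 + 4*(-14/3))² = (-52 - 56/3)² = (-212/3)² = 44944/9 ≈ 4993.8)
N = 44944/9 ≈ 4993.8
T(177) + N = (-3 + 177) + 44944/9 = 174 + 44944/9 = 46510/9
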